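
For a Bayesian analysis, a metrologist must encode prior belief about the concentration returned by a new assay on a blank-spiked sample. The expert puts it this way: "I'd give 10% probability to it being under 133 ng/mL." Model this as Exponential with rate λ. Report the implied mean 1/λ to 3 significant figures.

P(T < 133.0) = 1 − e^(−λ·133.0) = 0.1, so λ = −ln(1−0.1)/133.0 = −ln(0.9)/133.0 = 0.000792.
Mean = 1/λ = 1260 ng/mL.

mean ≈ 1260 ng/mL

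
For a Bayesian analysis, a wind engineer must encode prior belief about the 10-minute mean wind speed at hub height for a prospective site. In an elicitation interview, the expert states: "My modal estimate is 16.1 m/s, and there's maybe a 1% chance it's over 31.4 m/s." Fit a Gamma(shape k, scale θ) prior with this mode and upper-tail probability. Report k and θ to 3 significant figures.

k ≈ 12.1, θ ≈ 1.46

Gamma(k,θ) with k>1 has mode (k−1)θ, so θ = 16.1/(k−1).
Need P(X < 31.4) = 0.99 with θ tied to k this way. Start at k = 2, θ = 16.1: P(X<31.4) ≈ 0.580.
Too low — raise k to concentrate. Iterating converges to k ≈ 12.1.
Then θ = 16.1/(12.1−1) ≈ 1.46.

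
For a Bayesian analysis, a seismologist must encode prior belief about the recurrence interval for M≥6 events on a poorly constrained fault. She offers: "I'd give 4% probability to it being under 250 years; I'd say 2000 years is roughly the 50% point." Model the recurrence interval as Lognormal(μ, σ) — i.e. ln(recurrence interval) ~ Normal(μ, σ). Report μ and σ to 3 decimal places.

If T ~ Lognormal(μ,σ) then ln T ~ Normal(μ,σ), so the p-quantile of ln T is μ + z_p·σ.
ln(250) = 5.521 and ln(2000) = 7.601; z_{0.04} = -1.751, z_{0.5} = 0.
σ = (7.601 − 5.521)/(0 − (-1.751)) = 1.188.
μ = 5.521 − (-1.751)·1.188 = 7.601.

μ ≈ 7.601, σ ≈ 1.188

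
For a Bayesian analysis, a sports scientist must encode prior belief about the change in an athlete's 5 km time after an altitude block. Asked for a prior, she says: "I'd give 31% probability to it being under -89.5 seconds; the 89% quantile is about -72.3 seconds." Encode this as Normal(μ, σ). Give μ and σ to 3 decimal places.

For Normal(μ,σ), the p-quantile is μ + z_p·σ. Here z_{0.31} = -0.4959, z_{0.89} = 1.227.
So -89.5 = μ − 0.4959σ and -72.3 = μ + 1.227σ.
Subtracting: σ = (-72.3 − -89.5)/(1.227 − (-0.4959)) = 9.986.
Then μ = -89.5 − (-0.4959)·9.986 = -84.548.

μ = -84.548, σ = 9.986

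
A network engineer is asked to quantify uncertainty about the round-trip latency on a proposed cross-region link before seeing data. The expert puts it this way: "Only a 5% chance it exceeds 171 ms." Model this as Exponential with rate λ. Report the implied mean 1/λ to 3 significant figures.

mean ≈ 57.1 ms

P(T > 171.0) = e^(−λ·171.0) = 0.05, so λ = −ln(0.05)/171.0 = 0.0175.
Mean = 1/λ = 57.1 ms.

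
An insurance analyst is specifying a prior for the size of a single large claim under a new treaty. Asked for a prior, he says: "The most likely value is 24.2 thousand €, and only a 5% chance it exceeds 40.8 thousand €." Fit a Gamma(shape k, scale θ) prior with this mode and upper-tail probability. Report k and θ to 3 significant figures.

Gamma(k,θ) with k>1 has mode (k−1)θ, so θ = 24.2/(k−1).
Need P(X < 40.8) = 0.95 with θ tied to k this way. Start at k = 2, θ = 24.2: P(X<40.8) ≈ 0.502.
Too low — raise k to concentrate. Iterating converges to k ≈ 11.2.
Then θ = 24.2/(11.2−1) ≈ 2.36.

k ≈ 11.2, θ ≈ 2.36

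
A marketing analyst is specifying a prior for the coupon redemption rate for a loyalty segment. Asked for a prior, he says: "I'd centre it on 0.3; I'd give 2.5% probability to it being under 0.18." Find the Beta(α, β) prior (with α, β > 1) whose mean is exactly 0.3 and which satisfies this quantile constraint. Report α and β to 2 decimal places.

α ≈ 14.31, β ≈ 33.39

With mean 0.3 fixed, write α = 0.3s, β = 0.7s where s = α+β.
Need P(θ < 0.18) = 0.025 under Beta(0.3s, 0.7s). Normal approximation: (q−m)/√(m(1−m)/s) ≈ z_{0.025} = -1.96, so s ≈ 0.3·0.7·(-1.96)²/(0.18−0.3)² = 56.0.
At s = 56.0: P(θ<0.18) ≈ 0.016. Adjusting to match 0.025 gives s ≈ 47.70.
So α = 0.3·47.70 ≈ 14.31, β = 0.7·47.70 ≈ 33.39.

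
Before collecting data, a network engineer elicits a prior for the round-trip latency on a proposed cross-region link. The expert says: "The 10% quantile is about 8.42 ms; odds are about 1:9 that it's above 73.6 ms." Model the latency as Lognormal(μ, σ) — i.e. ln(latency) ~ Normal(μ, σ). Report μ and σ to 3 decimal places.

If T ~ Lognormal(μ,σ) then ln T ~ Normal(μ,σ), so the p-quantile of ln T is μ + z_p·σ.
ln(8.42) = 2.131 and ln(73.6) = 4.299; z_{0.1} = -1.282, z_{0.9} = 1.282.
σ = (4.299 − 2.131)/(1.282 − (-1.282)) = 0.846.
μ = 2.131 − (-1.282)·0.846 = 3.215.

μ ≈ 3.215, σ ≈ 0.846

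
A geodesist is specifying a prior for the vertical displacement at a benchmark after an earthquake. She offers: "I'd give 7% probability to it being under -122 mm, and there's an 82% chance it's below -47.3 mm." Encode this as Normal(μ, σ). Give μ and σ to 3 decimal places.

For Normal(μ,σ), the p-quantile is μ + z_p·σ. Here z_{0.07} = -1.476, z_{0.82} = 0.9154.
So -122 = μ − 1.476σ and -47.3 = μ + 0.9154σ.
Subtracting: σ = (-47.3 − -122)/(0.9154 − (-1.476)) = 31.240.
Then μ = -122 − (-1.476)·31.240 = -75.896.

μ = -75.896, σ = 31.240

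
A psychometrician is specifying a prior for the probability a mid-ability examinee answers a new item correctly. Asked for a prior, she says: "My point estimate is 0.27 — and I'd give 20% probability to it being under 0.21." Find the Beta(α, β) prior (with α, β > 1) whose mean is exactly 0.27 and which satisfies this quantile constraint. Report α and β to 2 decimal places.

α ≈ 10.79, β ≈ 29.18

With mean 0.27 fixed, write α = 0.27s, β = 0.73s where s = α+β.
Need P(θ < 0.21) = 0.2 under Beta(0.27s, 0.73s). Normal approximation: (q−m)/√(m(1−m)/s) ≈ z_{0.2} = -0.842, so s ≈ 0.27·0.73·(-0.842)²/(0.21−0.27)² = 38.8.
At s = 38.8: P(θ<0.21) ≈ 0.204. Adjusting to match 0.2 gives s ≈ 39.97.
So α = 0.27·39.97 ≈ 10.79, β = 0.73·39.97 ≈ 29.18.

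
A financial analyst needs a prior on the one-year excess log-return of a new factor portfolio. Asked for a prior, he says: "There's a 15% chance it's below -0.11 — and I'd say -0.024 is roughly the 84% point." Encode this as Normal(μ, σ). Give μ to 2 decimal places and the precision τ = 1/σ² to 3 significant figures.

The p-quantile of Normal(μ,σ) is μ + z_p·σ, with z_{0.15} = -1.036 and z_{0.84} = 0.9945.
Eliminate σ: μ = (z₂·x₁ − z₁·x₂)/(z₂ − z₁) = (0.9945·-0.11 − (-1.036)·-0.024)/2.031 = -0.07.
Then σ = (x₂ − x₁)/(z₂ − z₁) = (-0.024 − -0.11)/2.031 = 0.04.
Precision τ = 1/σ² = 1/0.04235² = 558.

μ = -0.07, τ = 558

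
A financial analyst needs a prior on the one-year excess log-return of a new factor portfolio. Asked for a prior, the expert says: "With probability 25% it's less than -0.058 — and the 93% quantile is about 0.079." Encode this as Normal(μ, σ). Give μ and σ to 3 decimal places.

μ = -0.015, σ = 0.064

For Normal(μ,σ), the p-quantile is μ + z_p·σ. Here z_{0.25} = -0.6745, z_{0.93} = 1.476.
So -0.058 = μ − 0.6745σ and 0.079 = μ + 1.476σ.
Subtracting: σ = (0.079 − -0.058)/(1.476 − (-0.6745)) = 0.064.
Then μ = -0.058 − (-0.6745)·0.064 = -0.015.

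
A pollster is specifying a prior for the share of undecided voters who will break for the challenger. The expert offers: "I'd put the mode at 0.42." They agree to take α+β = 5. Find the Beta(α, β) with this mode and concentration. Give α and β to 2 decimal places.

α = 2.26, β = 2.74

For α,β > 1 the Beta mode is (α−1)/(α+β−2). With α+β = 5, the mode is (α−1)/3.
Set (α−1)/3 = 0.42 → α = 1 + 0.42·3 = 2.26.
β = 5 − α = 2.74.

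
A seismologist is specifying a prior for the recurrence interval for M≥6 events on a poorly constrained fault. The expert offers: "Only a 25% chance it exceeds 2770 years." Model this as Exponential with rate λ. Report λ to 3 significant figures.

λ ≈ 0.0005

P(T > 2770.0) = e^(−λ·2770.0) = 0.25, so λ = −ln(0.25)/2770.0 = 0.0005.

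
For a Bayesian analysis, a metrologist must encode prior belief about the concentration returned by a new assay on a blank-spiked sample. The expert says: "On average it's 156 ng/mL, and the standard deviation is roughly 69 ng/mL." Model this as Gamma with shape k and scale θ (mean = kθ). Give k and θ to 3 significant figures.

For Gamma(k, scale θ): mean = kθ, variance = kθ², so CV = 1/√k.
CV = SD/mean = 69/156 = 0.4423, hence k = 1/CV² = 5.11.
Then θ = mean/k = 156/5.11 = 30.5.

k ≈ 5.11, θ ≈ 30.5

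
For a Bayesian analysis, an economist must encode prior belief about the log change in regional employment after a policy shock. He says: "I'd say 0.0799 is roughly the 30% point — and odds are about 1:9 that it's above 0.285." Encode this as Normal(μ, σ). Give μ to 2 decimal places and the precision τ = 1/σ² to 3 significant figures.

The p-quantile of Normal(μ,σ) is μ + z_p·σ, with z_{0.3} = -0.5244 and z_{0.9} = 1.282.
Eliminate σ: μ = (z₂·x₁ − z₁·x₂)/(z₂ − z₁) = (1.282·0.0799 − (-0.5244)·0.285)/1.806 = 0.14.
Then σ = (x₂ − x₁)/(z₂ − z₁) = (0.285 − 0.0799)/1.806 = 0.11.
Precision τ = 1/σ² = 1/0.1136² = 77.5.

μ = 0.14, τ = 77.5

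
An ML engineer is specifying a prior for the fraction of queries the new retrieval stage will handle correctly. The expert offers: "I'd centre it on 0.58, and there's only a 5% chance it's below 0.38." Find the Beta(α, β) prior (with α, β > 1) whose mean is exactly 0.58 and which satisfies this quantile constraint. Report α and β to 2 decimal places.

With mean 0.58 fixed, write α = 0.58s, β = 0.42s where s = α+β.
Need P(θ < 0.38) = 0.05 under Beta(0.58s, 0.42s). Normal approximation: (q−m)/√(m(1−m)/s) ≈ z_{0.05} = -1.64, so s ≈ 0.58·0.42·(-1.64)²/(0.38−0.58)² = 16.5.
At s = 16.5: P(θ<0.38) ≈ 0.050. Adjusting to match 0.05 gives s ≈ 16.52.
So α = 0.58·16.52 ≈ 9.58, β = 0.42·16.52 ≈ 6.94.

α ≈ 9.58, β ≈ 6.94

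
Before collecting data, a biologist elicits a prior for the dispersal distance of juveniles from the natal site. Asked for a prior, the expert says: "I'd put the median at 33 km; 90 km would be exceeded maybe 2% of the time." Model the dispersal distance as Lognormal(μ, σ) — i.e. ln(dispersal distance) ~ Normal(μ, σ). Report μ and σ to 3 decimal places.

μ ≈ 3.497, σ ≈ 0.489

If T ~ Lognormal(μ,σ) then ln T ~ Normal(μ,σ), so the p-quantile of ln T is μ + z_p·σ.
ln(33) = 3.497 and ln(90) = 4.5; z_{0.5} = 0, z_{0.98} = 2.054.
σ = (4.5 − 3.497)/(2.054 − (0)) = 0.489.
μ = 3.497 − (0)·0.489 = 3.497.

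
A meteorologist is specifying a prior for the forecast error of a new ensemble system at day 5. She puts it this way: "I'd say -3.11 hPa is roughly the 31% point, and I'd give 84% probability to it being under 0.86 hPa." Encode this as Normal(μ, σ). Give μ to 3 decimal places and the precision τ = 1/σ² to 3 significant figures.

For Normal(μ,σ), the p-quantile is μ + z_p·σ. Here z_{0.31} = -0.4959, z_{0.84} = 0.9945.
So -3.11 = μ − 0.4959σ and 0.86 = μ + 0.9945σ.
Subtracting: σ = (0.86 − -3.11)/(0.9945 − (-0.4959)) = 2.664.
Then μ = -3.11 − (-0.4959)·2.664 = -1.789.
Precision τ = 1/σ² = 1/2.664² = 0.141.

μ = -1.789, τ = 0.141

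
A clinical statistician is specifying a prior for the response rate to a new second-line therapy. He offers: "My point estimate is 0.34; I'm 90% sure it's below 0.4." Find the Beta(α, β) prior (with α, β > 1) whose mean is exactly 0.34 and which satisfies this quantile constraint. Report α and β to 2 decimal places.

With mean 0.34 fixed, write α = 0.34s, β = 0.66s where s = α+β.
Need P(θ < 0.4) = 0.9 under Beta(0.34s, 0.66s). Normal approximation: (q−m)/√(m(1−m)/s) ≈ z_{0.9} = 1.28, so s ≈ 0.34·0.66·(1.28)²/(0.4−0.34)² = 102.4.
At s = 102.4: P(θ<0.4) ≈ 0.898. Adjusting to match 0.9 gives s ≈ 104.23.
So α = 0.34·104.23 ≈ 35.44, β = 0.66·104.23 ≈ 68.79.

α ≈ 35.44, β ≈ 68.79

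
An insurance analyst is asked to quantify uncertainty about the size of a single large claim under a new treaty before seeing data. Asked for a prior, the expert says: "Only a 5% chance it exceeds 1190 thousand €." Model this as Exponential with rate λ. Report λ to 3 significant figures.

P(T > 1190.0) = e^(−λ·1190.0) = 0.05, so λ = −ln(0.05)/1190.0 = 0.00252.

λ ≈ 0.00252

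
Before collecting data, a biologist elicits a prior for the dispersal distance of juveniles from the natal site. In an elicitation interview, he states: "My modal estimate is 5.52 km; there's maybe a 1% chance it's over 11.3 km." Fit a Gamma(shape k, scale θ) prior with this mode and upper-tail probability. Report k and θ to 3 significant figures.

Gamma(k,θ) with k>1 has mode (k−1)θ, so θ = 5.52/(k−1).
Need P(X < 11.3) = 0.99 with θ tied to k this way. Start at k = 2, θ = 5.52: P(X<11.3) ≈ 0.607.
Too low — raise k to concentrate. Iterating converges to k ≈ 10.5.
Then θ = 5.52/(10.5−1) ≈ 0.579.

k ≈ 10.5, θ ≈ 0.579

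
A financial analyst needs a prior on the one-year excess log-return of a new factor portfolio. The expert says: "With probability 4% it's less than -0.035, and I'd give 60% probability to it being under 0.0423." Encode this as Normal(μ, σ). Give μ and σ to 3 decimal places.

For Normal(μ,σ), the p-quantile is μ + z_p·σ. Here z_{0.04} = -1.751, z_{0.6} = 0.2533.
So -0.035 = μ − 1.751σ and 0.0423 = μ + 0.2533σ.
Subtracting: σ = (0.0423 − -0.035)/(0.2533 − (-1.751)) = 0.039.
Then μ = -0.035 − (-1.751)·0.039 = 0.033.

μ = 0.033, σ = 0.039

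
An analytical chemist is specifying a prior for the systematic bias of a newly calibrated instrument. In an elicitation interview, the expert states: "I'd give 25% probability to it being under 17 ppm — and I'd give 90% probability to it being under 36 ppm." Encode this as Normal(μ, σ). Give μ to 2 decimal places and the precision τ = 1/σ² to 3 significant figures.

For Normal(μ,σ), the p-quantile is μ + z_p·σ. Here z_{0.25} = -0.6745, z_{0.9} = 1.282.
So 17 = μ − 0.6745σ and 36 = μ + 1.282σ.
Subtracting: σ = (36 − 17)/(1.282 − (-0.6745)) = 9.71.
Then μ = 17 − (-0.6745)·9.71 = 23.55.
Precision τ = 1/σ² = 1/9.713² = 0.0106.

μ = 23.55, τ = 0.0106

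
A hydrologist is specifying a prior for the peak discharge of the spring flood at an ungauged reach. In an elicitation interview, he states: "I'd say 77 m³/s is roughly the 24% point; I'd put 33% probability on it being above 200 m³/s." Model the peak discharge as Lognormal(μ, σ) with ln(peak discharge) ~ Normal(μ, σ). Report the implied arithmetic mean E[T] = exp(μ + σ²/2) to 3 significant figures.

If T ~ Lognormal(μ,σ) then ln T ~ Normal(μ,σ), so the p-quantile of ln T is μ + z_p·σ.
ln(77) = 4.344 and ln(200) = 5.298; z_{0.24} = -0.7063, z_{0.67} = 0.4399.
σ = (5.298 − 4.344)/(0.4399 − (-0.7063)) = 0.833.
μ = 4.344 − (-0.7063)·0.833 = 4.932.
E[T] = exp(μ + σ²/2) = exp(4.932 + 0.3467) = 196 m³/s.

E[T] ≈ 196 m³/s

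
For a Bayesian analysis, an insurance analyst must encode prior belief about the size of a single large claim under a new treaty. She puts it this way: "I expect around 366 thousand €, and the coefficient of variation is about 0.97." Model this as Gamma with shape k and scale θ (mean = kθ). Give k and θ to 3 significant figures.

k ≈ 1.06, θ ≈ 344

For Gamma(k, scale θ): mean = kθ, variance = kθ², so CV = 1/√k.
CV = 0.97, hence k = 1/CV² = 1.06.
Then θ = mean/k = 366/1.06 = 344.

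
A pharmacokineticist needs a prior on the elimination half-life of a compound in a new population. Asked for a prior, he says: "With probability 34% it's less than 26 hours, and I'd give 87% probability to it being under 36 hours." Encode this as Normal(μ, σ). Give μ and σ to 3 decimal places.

μ = 28.680, σ = 6.498

The p-quantile of Normal(μ,σ) is μ + z_p·σ, with z_{0.34} = -0.4125 and z_{0.87} = 1.126.
Eliminate σ: μ = (z₂·x₁ − z₁·x₂)/(z₂ − z₁) = (1.126·26 − (-0.4125)·36)/1.539 = 28.680.
Then σ = (x₂ − x₁)/(z₂ − z₁) = (36 − 26)/1.539 = 6.498.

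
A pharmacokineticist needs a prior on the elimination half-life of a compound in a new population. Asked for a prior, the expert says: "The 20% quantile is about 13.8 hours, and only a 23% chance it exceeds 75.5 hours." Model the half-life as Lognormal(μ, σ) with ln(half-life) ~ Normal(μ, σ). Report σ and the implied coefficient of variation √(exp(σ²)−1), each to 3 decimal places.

σ ≈ 1.075, CV ≈ 1.476

If T ~ Lognormal(μ,σ) then ln T ~ Normal(μ,σ), so the p-quantile of ln T is μ + z_p·σ.
ln(13.8) = 2.625 and ln(75.5) = 4.324; z_{0.2} = -0.8416, z_{0.77} = 0.7388.
σ = (4.324 − 2.625)/(0.7388 − (-0.8416)) = 1.075.
μ = 2.625 − (-0.8416)·1.075 = 3.530.
CV = √(exp(σ²)−1) = √(exp(1.1563)−1) = 1.476.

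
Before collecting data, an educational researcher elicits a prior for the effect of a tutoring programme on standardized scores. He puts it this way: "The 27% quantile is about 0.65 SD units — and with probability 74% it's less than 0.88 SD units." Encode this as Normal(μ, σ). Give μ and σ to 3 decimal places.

The p-quantile of Normal(μ,σ) is μ + z_p·σ, with z_{0.27} = -0.6128 and z_{0.74} = 0.6433.
Eliminate σ: μ = (z₂·x₁ − z₁·x₂)/(z₂ − z₁) = (0.6433·0.65 − (-0.6128)·0.88)/1.256 = 0.762.
Then σ = (x₂ − x₁)/(z₂ − z₁) = (0.88 − 0.65)/1.256 = 0.183.

μ = 0.762, σ = 0.183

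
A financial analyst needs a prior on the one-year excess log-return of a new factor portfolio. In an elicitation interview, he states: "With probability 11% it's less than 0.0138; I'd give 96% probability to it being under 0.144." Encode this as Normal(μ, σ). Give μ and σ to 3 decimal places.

μ = 0.067, σ = 0.044

The p-quantile of Normal(μ,σ) is μ + z_p·σ, with z_{0.11} = -1.227 and z_{0.96} = 1.751.
Eliminate σ: μ = (z₂·x₁ − z₁·x₂)/(z₂ − z₁) = (1.751·0.0138 − (-1.227)·0.144)/2.977 = 0.067.
Then σ = (x₂ − x₁)/(z₂ − z₁) = (0.144 − 0.0138)/2.977 = 0.044.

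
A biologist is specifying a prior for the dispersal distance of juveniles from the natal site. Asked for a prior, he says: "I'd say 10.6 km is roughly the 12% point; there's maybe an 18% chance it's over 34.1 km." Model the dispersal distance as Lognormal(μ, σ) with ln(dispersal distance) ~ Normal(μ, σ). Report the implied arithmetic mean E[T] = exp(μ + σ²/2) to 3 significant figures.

If T ~ Lognormal(μ,σ) then ln T ~ Normal(μ,σ), so the p-quantile of ln T is μ + z_p·σ.
ln(10.6) = 2.361 and ln(34.1) = 3.529; z_{0.12} = -1.175, z_{0.82} = 0.9154.
σ = (3.529 − 2.361)/(0.9154 − (-1.175)) = 0.559.
μ = 2.361 − (-1.175)·0.559 = 3.018.
E[T] = exp(μ + σ²/2) = exp(3.018 + 0.1562) = 23.9 km.

E[T] ≈ 23.9 km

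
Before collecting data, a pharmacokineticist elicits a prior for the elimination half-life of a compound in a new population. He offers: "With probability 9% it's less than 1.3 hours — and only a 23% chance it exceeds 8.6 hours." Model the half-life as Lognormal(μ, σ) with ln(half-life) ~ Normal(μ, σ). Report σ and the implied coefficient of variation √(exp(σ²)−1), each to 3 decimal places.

If T ~ Lognormal(μ,σ) then ln T ~ Normal(μ,σ), so the p-quantile of ln T is μ + z_p·σ.
ln(1.3) = 0.2624 and ln(8.6) = 2.152; z_{0.09} = -1.341, z_{0.77} = 0.7388.
σ = (2.152 − 0.2624)/(0.7388 − (-1.341)) = 0.909.
μ = 0.2624 − (-1.341)·0.909 = 1.480.
CV = √(exp(σ²)−1) = √(exp(0.8254)−1) = 1.133.

σ ≈ 0.909, CV ≈ 1.133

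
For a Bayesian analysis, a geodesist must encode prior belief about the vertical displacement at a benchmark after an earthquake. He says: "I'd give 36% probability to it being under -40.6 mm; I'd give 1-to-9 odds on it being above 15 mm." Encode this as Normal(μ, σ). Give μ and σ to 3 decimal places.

μ = -28.447, σ = 33.902

For Normal(μ,σ), the p-quantile is μ + z_p·σ. Here z_{0.36} = -0.3585, z_{0.9} = 1.282.
So -40.6 = μ − 0.3585σ and 15 = μ + 1.282σ.
Subtracting: σ = (15 − -40.6)/(1.282 − (-0.3585)) = 33.902.
Then μ = -40.6 − (-0.3585)·33.902 = -28.447.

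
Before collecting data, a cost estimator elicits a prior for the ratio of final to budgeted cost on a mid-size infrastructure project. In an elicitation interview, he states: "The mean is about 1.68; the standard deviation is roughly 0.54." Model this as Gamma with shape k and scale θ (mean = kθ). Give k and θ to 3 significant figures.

k ≈ 9.68, θ ≈ 0.174

For Gamma(k, scale θ): mean = kθ, variance = kθ², so CV = 1/√k.
CV = SD/mean = 0.54/1.68 = 0.3214, hence k = 1/CV² = 9.68.
Then θ = mean/k = 1.68/9.68 = 0.174.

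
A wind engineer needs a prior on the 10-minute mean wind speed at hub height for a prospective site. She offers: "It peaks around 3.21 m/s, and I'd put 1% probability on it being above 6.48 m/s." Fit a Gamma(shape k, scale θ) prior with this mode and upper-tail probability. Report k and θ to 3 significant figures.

Gamma(k,θ) with k>1 has mode (k−1)θ, so θ = 3.21/(k−1).
Need P(X < 6.48) = 0.99 with θ tied to k this way. Start at k = 2, θ = 3.21: P(X<6.48) ≈ 0.599.
Too low — raise k to concentrate. Iterating converges to k ≈ 10.9.
Then θ = 3.21/(10.9−1) ≈ 0.323.

k ≈ 10.9, θ ≈ 0.323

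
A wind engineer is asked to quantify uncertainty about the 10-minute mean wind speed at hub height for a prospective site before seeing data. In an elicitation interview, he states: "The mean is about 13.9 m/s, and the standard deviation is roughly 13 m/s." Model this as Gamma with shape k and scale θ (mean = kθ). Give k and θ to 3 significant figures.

For Gamma(k, scale θ): mean = kθ, variance = kθ², so CV = 1/√k.
CV = SD/mean = 13/13.9 = 0.9353, hence k = 1/CV² = 1.14.
Then θ = mean/k = 13.9/1.14 = 12.2.

k ≈ 1.14, θ ≈ 12.2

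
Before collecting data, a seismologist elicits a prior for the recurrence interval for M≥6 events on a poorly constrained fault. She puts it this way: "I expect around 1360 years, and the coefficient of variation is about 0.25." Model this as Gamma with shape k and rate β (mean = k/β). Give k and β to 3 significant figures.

For Gamma(k, rate β): mean = k/β, variance = k/β², so CV = 1/√k.
CV = 0.25, hence k = 1/CV² = 16.
Then β = k/mean = 16/1360 = 0.0118.

k ≈ 16, β ≈ 0.0118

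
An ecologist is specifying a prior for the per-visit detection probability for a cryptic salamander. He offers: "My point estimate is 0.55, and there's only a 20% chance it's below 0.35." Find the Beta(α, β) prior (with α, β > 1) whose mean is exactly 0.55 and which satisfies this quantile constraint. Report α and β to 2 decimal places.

α ≈ 2.42, β ≈ 1.98

With mean 0.55 fixed, write α = 0.55s, β = 0.45s where s = α+β.
Need P(θ < 0.35) = 0.2 under Beta(0.55s, 0.45s). Normal approximation: (q−m)/√(m(1−m)/s) ≈ z_{0.2} = -0.842, so s ≈ 0.55·0.45·(-0.842)²/(0.35−0.55)² = 4.4.
At s = 4.4: P(θ<0.35) ≈ 0.201. Adjusting to match 0.2 gives s ≈ 4.40.
So α = 0.55·4.40 ≈ 2.42, β = 0.45·4.40 ≈ 1.98.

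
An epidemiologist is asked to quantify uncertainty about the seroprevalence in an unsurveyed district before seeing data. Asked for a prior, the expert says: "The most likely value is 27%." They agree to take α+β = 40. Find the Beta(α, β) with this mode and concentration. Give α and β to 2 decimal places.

For α,β > 1 the Beta mode is (α−1)/(α+β−2). With α+β = 40, the mode is (α−1)/38.
Set (α−1)/38 = 0.27 → α = 1 + 0.27·38 = 11.26.
β = 40 − α = 28.74.

α = 11.26, β = 28.74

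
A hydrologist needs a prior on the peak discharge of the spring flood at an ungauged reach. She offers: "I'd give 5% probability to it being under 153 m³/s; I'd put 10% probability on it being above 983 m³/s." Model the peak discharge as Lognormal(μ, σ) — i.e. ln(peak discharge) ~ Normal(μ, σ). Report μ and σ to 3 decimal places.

If T ~ Lognormal(μ,σ) then ln T ~ Normal(μ,σ), so the p-quantile of ln T is μ + z_p·σ.
ln(153) = 5.03 and ln(983) = 6.891; z_{0.05} = -1.645, z_{0.9} = 1.282.
σ = (6.891 − 5.03)/(1.282 − (-1.645)) = 0.636.
μ = 5.03 − (-1.645)·0.636 = 6.076.

μ ≈ 6.076, σ ≈ 0.636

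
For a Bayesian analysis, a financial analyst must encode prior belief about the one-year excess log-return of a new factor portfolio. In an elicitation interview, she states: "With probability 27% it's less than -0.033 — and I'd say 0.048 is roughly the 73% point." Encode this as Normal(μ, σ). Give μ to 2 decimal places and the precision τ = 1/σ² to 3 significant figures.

The p-quantile of Normal(μ,σ) is μ + z_p·σ, with z_{0.27} = -0.6128 and z_{0.73} = 0.6128.
Eliminate σ: μ = (z₂·x₁ − z₁·x₂)/(z₂ − z₁) = (0.6128·-0.033 − (-0.6128)·0.048)/1.226 = 0.01.
Then σ = (x₂ − x₁)/(z₂ − z₁) = (0.048 − -0.033)/1.226 = 0.07.
Precision τ = 1/σ² = 1/0.06609² = 229.

μ = 0.01, τ = 229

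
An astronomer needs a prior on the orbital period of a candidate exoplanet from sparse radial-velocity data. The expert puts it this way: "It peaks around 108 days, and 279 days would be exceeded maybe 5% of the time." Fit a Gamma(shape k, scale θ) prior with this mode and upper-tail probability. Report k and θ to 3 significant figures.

Gamma(k,θ) with k>1 has mode (k−1)θ, so θ = 108/(k−1).
Need P(X < 279) = 0.95 with θ tied to k this way. Start at k = 2, θ = 108: P(X<279) ≈ 0.729.
Too low — raise k to concentrate. Iterating converges to k ≈ 4.
Then θ = 108/(4−1) ≈ 36.

k ≈ 4, θ ≈ 36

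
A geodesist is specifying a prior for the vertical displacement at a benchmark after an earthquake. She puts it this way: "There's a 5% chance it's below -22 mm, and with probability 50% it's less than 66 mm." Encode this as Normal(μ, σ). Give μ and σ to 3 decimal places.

For Normal(μ,σ), the p-quantile is μ + z_p·σ. Here z_{0.05} = -1.645, z_{0.5} = 0.
So -22 = μ − 1.645σ and 66 = μ + 0σ.
Subtracting: σ = (66 − -22)/(0 − (-1.645)) = 53.500.
Then μ = -22 − (-1.645)·53.500 = 66.000.

μ = 66.000, σ = 53.500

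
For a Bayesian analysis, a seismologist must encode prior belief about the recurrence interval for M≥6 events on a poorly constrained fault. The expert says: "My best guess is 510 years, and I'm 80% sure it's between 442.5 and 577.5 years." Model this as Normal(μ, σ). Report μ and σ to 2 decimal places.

μ = 510.00, σ = 52.67

A symmetric 80% interval runs μ ± z·σ with z = 1.282.
Half-width = 67.5, so σ = 67.5/1.282 = 52.67.
μ is the stated best guess, 510.00.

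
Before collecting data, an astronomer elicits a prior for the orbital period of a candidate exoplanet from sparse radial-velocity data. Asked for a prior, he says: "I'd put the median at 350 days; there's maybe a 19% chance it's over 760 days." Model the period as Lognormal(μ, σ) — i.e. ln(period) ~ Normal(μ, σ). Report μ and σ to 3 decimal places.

μ ≈ 5.858, σ ≈ 0.883

If T ~ Lognormal(μ,σ) then ln T ~ Normal(μ,σ), so the p-quantile of ln T is μ + z_p·σ.
ln(350) = 5.858 and ln(760) = 6.633; z_{0.5} = 0, z_{0.81} = 0.8779.
σ = (6.633 − 5.858)/(0.8779 − (0)) = 0.883.
μ = 5.858 − (0)·0.883 = 5.858.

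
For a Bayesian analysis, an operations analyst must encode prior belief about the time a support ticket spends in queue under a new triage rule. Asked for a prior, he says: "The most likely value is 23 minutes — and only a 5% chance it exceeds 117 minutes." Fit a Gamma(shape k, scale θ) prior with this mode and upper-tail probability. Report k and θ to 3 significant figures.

k ≈ 1.9, θ ≈ 25.5

Gamma(k,θ) with k>1 has mode (k−1)θ, so θ = 23/(k−1).
Need P(X < 117) = 0.95 with θ tied to k this way. Start at k = 2, θ = 23: P(X<117) ≈ 0.962.
Too high — lower k to spread out. Iterating converges to k ≈ 1.9.
Then θ = 23/(1.9−1) ≈ 25.5.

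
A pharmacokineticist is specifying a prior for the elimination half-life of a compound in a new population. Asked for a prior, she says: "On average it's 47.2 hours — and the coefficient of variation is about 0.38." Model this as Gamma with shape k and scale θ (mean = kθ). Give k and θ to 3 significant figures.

For Gamma(k, scale θ): mean = kθ, variance = kθ², so CV = 1/√k.
CV = 0.38, hence k = 1/CV² = 6.93.
Then θ = mean/k = 47.2/6.93 = 6.82.

k ≈ 6.93, θ ≈ 6.82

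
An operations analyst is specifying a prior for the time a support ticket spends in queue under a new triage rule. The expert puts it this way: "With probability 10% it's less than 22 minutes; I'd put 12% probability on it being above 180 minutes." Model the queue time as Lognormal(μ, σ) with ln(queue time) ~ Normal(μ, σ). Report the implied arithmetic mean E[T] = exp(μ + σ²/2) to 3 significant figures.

If T ~ Lognormal(μ,σ) then ln T ~ Normal(μ,σ), so the p-quantile of ln T is μ + z_p·σ.
ln(22) = 3.091 and ln(180) = 5.193; z_{0.1} = -1.282, z_{0.88} = 1.175.
σ = (5.193 − 3.091)/(1.175 − (-1.282)) = 0.856.
μ = 3.091 − (-1.282)·0.856 = 4.188.
E[T] = exp(μ + σ²/2) = exp(4.188 + 0.3661) = 95 minutes.

E[T] ≈ 95 minutes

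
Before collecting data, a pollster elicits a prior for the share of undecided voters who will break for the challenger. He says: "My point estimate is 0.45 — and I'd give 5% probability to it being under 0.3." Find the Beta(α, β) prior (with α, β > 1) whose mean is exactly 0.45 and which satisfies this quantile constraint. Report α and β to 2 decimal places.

α ≈ 12.63, β ≈ 15.44

With mean 0.45 fixed, write α = 0.45s, β = 0.55s where s = α+β.
Need P(θ < 0.3) = 0.05 under Beta(0.45s, 0.55s). Normal approximation: (q−m)/√(m(1−m)/s) ≈ z_{0.05} = -1.64, so s ≈ 0.45·0.55·(-1.64)²/(0.3−0.45)² = 29.8.
At s = 29.8: P(θ<0.3) ≈ 0.045. Adjusting to match 0.05 gives s ≈ 28.07.
So α = 0.45·28.07 ≈ 12.63, β = 0.55·28.07 ≈ 15.44.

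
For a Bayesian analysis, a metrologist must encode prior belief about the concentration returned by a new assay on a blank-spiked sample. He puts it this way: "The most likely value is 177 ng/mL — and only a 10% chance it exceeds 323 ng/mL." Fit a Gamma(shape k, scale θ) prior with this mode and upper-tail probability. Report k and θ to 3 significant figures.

Gamma(k,θ) with k>1 has mode (k−1)θ, so θ = 177/(k−1).
Need P(X < 323) = 0.9 with θ tied to k this way. Start at k = 2, θ = 177: P(X<323) ≈ 0.545.
Too low — raise k to concentrate. Iterating converges to k ≈ 6.27.
Then θ = 177/(6.27−1) ≈ 33.6.

k ≈ 6.27, θ ≈ 33.6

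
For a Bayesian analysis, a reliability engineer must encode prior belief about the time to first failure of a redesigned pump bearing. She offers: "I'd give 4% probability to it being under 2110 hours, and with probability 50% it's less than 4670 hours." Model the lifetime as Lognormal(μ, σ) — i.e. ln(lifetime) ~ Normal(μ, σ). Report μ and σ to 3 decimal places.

μ ≈ 8.449, σ ≈ 0.454

If T ~ Lognormal(μ,σ) then ln T ~ Normal(μ,σ), so the p-quantile of ln T is μ + z_p·σ.
ln(2110) = 7.654 and ln(4670) = 8.449; z_{0.04} = -1.751, z_{0.5} = 0.
σ = (8.449 − 7.654)/(0 − (-1.751)) = 0.454.
μ = 7.654 − (-1.751)·0.454 = 8.449.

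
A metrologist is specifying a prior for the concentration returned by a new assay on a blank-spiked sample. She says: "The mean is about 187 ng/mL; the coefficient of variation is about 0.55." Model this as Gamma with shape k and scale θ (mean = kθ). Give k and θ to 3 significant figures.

k ≈ 3.31, θ ≈ 56.6

For Gamma(k, scale θ): mean = kθ, variance = kθ², so CV = 1/√k.
CV = 0.55, hence k = 1/CV² = 3.31.
Then θ = mean/k = 187/3.31 = 56.6.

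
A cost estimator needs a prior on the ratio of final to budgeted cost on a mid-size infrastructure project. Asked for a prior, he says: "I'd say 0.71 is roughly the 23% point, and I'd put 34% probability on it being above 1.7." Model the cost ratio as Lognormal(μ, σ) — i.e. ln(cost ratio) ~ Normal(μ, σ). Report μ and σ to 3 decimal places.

If T ~ Lognormal(μ,σ) then ln T ~ Normal(μ,σ), so the p-quantile of ln T is μ + z_p·σ.
ln(0.71) = -0.3425 and ln(1.7) = 0.5306; z_{0.23} = -0.7388, z_{0.66} = 0.4125.
σ = (0.5306 − -0.3425)/(0.4125 − (-0.7388)) = 0.758.
μ = -0.3425 − (-0.7388)·0.758 = 0.218.

μ ≈ 0.218, σ ≈ 0.758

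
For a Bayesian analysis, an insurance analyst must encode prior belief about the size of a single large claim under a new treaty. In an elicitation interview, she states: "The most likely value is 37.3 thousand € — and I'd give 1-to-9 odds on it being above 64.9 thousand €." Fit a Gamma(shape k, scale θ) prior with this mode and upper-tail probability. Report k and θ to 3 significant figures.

k ≈ 7.19, θ ≈ 6.03

Gamma(k,θ) with k>1 has mode (k−1)θ, so θ = 37.3/(k−1).
Need P(X < 64.9) = 0.9 with θ tied to k this way. Start at k = 2, θ = 37.3: P(X<64.9) ≈ 0.519.
Too low — raise k to concentrate. Iterating converges to k ≈ 7.19.
Then θ = 37.3/(7.19−1) ≈ 6.03.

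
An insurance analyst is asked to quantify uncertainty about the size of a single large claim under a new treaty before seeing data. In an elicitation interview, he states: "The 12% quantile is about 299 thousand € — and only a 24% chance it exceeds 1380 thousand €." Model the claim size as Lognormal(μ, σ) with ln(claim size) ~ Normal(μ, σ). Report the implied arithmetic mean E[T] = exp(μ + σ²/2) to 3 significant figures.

If T ~ Lognormal(μ,σ) then ln T ~ Normal(μ,σ), so the p-quantile of ln T is μ + z_p·σ.
ln(299) = 5.7 and ln(1380) = 7.23; z_{0.12} = -1.175, z_{0.76} = 0.7063.
σ = (7.23 − 5.7)/(0.7063 − (-1.175)) = 0.813.
μ = 5.7 − (-1.175)·0.813 = 6.656.
E[T] = exp(μ + σ²/2) = exp(6.656 + 0.3304) = 1080 thousand €.

E[T] ≈ 1080 thousand €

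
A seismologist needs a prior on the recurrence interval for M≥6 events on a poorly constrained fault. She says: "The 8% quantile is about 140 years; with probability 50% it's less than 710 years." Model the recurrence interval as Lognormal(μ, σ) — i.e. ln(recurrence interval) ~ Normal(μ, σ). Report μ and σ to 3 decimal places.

μ ≈ 6.565, σ ≈ 1.156

If T ~ Lognormal(μ,σ) then ln T ~ Normal(μ,σ), so the p-quantile of ln T is μ + z_p·σ.
ln(140) = 4.942 and ln(710) = 6.565; z_{0.08} = -1.405, z_{0.5} = 0.
σ = (6.565 − 4.942)/(0 − (-1.405)) = 1.156.
μ = 4.942 − (-1.405)·1.156 = 6.565.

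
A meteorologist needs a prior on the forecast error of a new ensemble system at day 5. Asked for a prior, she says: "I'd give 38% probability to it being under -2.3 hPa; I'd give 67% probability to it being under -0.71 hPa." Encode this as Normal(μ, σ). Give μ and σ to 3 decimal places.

The p-quantile of Normal(μ,σ) is μ + z_p·σ, with z_{0.38} = -0.3055 and z_{0.67} = 0.4399.
Eliminate σ: μ = (z₂·x₁ − z₁·x₂)/(z₂ − z₁) = (0.4399·-2.3 − (-0.3055)·-0.71)/0.7454 = -1.648.
Then σ = (x₂ − x₁)/(z₂ − z₁) = (-0.71 − -2.3)/0.7454 = 2.133.

μ = -1.648, σ = 2.133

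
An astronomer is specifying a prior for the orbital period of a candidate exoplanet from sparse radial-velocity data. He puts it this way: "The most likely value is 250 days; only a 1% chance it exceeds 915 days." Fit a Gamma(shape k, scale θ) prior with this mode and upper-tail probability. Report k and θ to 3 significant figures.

Gamma(k,θ) with k>1 has mode (k−1)θ, so θ = 250/(k−1).
Need P(X < 915) = 0.99 with θ tied to k this way. Start at k = 2, θ = 250: P(X<915) ≈ 0.880.
Too low — raise k to concentrate. Iterating converges to k ≈ 3.54.
Then θ = 250/(3.54−1) ≈ 98.3.

k ≈ 3.54, θ ≈ 98.3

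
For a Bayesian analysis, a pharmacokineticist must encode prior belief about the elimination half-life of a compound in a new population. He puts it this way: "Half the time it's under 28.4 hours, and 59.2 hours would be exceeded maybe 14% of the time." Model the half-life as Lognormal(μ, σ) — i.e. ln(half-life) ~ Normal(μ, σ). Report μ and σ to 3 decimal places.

μ ≈ 3.346, σ ≈ 0.680

If T ~ Lognormal(μ,σ) then ln T ~ Normal(μ,σ), so the p-quantile of ln T is μ + z_p·σ.
ln(28.4) = 3.346 and ln(59.2) = 4.081; z_{0.5} = 0, z_{0.86} = 1.08.
σ = (4.081 − 3.346)/(1.08 − (0)) = 0.680.
μ = 3.346 − (0)·0.680 = 3.346.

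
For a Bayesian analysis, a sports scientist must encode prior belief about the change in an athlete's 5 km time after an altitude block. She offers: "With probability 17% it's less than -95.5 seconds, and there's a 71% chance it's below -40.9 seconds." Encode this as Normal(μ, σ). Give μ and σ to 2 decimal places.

μ = -60.94, σ = 36.22

The p-quantile of Normal(μ,σ) is μ + z_p·σ, with z_{0.17} = -0.9542 and z_{0.71} = 0.5534.
Eliminate σ: μ = (z₂·x₁ − z₁·x₂)/(z₂ − z₁) = (0.5534·-95.5 − (-0.9542)·-40.9)/1.508 = -60.94.
Then σ = (x₂ − x₁)/(z₂ − z₁) = (-40.9 − -95.5)/1.508 = 36.22.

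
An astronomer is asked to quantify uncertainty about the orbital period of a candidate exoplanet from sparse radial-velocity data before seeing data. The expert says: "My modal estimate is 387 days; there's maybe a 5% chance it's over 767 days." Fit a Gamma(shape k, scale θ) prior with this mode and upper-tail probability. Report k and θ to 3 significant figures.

Gamma(k,θ) with k>1 has mode (k−1)θ, so θ = 387/(k−1).
Need P(X < 767) = 0.95 with θ tied to k this way. Start at k = 2, θ = 387: P(X<767) ≈ 0.589.
Too low — raise k to concentrate. Iterating converges to k ≈ 6.93.
Then θ = 387/(6.93−1) ≈ 65.3.

k ≈ 6.93, θ ≈ 65.3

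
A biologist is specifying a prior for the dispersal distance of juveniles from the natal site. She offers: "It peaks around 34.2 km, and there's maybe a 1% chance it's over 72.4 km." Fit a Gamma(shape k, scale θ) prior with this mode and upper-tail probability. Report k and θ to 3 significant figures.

k ≈ 9.64, θ ≈ 3.96

Gamma(k,θ) with k>1 has mode (k−1)θ, so θ = 34.2/(k−1).
Need P(X < 72.4) = 0.99 with θ tied to k this way. Start at k = 2, θ = 34.2: P(X<72.4) ≈ 0.625.
Too low — raise k to concentrate. Iterating converges to k ≈ 9.64.
Then θ = 34.2/(9.64−1) ≈ 3.96.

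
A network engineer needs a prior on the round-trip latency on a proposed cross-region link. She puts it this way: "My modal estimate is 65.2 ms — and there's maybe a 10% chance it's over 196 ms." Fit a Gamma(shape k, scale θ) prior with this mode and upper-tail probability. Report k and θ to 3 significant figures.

Gamma(k,θ) with k>1 has mode (k−1)θ, so θ = 65.2/(k−1).
Need P(X < 196) = 0.9 with θ tied to k this way. Start at k = 2, θ = 65.2: P(X<196) ≈ 0.802.
Too low — raise k to concentrate. Iterating converges to k ≈ 2.57.
Then θ = 65.2/(2.57−1) ≈ 41.6.

k ≈ 2.57, θ ≈ 41.6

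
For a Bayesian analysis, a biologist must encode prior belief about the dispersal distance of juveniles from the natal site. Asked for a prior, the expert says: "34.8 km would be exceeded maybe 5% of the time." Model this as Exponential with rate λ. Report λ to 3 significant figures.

P(T > 34.8) = e^(−λ·34.8) = 0.05, so λ = −ln(0.05)/34.8 = 0.0861.

λ ≈ 0.0861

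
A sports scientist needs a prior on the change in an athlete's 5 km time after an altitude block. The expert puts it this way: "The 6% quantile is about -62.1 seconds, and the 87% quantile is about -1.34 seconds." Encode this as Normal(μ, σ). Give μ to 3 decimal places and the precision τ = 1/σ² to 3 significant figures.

μ = -26.866, τ = 0.00195

For Normal(μ,σ), the p-quantile is μ + z_p·σ. Here z_{0.06} = -1.555, z_{0.87} = 1.126.
So -62.1 = μ − 1.555σ and -1.34 = μ + 1.126σ.
Subtracting: σ = (-1.34 − -62.1)/(1.126 − (-1.555)) = 22.662.
Then μ = -62.1 − (-1.555)·22.662 = -26.866.
Precision τ = 1/σ² = 1/22.66² = 0.00195.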